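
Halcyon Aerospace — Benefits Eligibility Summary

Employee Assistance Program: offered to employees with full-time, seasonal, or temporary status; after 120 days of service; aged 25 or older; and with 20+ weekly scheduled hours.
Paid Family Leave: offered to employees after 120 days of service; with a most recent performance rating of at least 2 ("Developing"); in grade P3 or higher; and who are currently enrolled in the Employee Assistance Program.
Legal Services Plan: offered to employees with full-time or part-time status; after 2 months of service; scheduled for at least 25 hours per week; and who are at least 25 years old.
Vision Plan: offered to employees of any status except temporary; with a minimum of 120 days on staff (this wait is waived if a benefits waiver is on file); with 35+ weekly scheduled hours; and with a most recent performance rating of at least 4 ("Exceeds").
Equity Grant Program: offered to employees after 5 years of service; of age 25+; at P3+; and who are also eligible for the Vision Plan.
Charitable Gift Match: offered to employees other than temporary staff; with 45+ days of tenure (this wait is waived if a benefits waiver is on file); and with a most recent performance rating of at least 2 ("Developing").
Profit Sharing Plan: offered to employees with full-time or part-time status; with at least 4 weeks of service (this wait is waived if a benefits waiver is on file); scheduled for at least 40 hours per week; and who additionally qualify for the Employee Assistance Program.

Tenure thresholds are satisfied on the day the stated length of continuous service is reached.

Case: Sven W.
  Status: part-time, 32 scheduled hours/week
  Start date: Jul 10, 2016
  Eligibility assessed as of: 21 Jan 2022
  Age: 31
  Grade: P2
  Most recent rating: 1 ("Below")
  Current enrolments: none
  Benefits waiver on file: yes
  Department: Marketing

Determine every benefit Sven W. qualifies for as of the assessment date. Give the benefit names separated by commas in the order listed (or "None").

Service from Jul 10, 2016 to 21 Jan 2022: 2021 days.
Employee Assistance Program — status part-time ✗ (requires full-time, seasonal, or temporary) → not eligible.
Paid Family Leave — service 2021 days ≥ 120 days ✓; rating 1 < 2 ✗ → not eligible.
Legal Services Plan — status part-time ✓; service 2021 days ≥ 2 months (≈60 days) ✓; 32 hrs/wk ≥ 25 ✓; age 31 ≥ 25 ✓ → eligible.
Vision Plan — status part-time ✓ (not excluded); benefits waiver on file ✓; 32 hrs/wk < 35 ✗ → not eligible.
Equity Grant Program — service 2021 days ≥ 5 years (≈1825 days) ✓; age 31 ≥ 25 ✓; grade P2 < P3 ✗ → not eligible.
Charitable Gift Match — status part-time ✓ (not excluded); benefits waiver on file ✓; rating 1 < 2 ✗ → not eligible.
Profit Sharing Plan — status part-time ✓; benefits waiver on file ✓; 32 hrs/wk < 40 ✗ → not eligible.

Legal Services Plan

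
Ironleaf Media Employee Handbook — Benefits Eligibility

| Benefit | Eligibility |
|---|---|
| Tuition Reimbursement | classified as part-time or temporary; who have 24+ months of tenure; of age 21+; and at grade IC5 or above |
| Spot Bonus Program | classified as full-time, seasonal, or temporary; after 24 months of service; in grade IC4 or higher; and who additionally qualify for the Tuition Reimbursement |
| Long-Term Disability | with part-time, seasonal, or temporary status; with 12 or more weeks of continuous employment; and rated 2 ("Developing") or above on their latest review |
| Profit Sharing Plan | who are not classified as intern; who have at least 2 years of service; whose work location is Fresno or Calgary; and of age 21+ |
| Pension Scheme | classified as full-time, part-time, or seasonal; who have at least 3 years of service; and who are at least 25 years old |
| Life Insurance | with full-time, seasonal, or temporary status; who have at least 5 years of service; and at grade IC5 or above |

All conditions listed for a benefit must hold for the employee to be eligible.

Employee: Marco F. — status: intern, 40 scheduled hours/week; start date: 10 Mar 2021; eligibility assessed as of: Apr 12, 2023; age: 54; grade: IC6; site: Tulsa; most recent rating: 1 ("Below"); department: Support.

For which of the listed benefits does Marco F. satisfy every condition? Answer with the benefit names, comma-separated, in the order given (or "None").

Service from 10 Mar 2021 to Apr 12, 2023: 763 days.
Tuition Reimbursement — status intern ✗ (requires part-time or temporary) → not eligible.
Spot Bonus Program — status intern ✗ (requires full-time, seasonal, or temporary) → not eligible.
Long-Term Disability — status intern ✗ (requires part-time, seasonal, or temporary) → not eligible.
Profit Sharing Plan — status intern ✗ (excluded) → not eligible.
Pension Scheme — status intern ✗ (requires full-time, part-time, or seasonal) → not eligible.
Life Insurance — status intern ✗ (requires full-time, seasonal, or temporary) → not eligible.

None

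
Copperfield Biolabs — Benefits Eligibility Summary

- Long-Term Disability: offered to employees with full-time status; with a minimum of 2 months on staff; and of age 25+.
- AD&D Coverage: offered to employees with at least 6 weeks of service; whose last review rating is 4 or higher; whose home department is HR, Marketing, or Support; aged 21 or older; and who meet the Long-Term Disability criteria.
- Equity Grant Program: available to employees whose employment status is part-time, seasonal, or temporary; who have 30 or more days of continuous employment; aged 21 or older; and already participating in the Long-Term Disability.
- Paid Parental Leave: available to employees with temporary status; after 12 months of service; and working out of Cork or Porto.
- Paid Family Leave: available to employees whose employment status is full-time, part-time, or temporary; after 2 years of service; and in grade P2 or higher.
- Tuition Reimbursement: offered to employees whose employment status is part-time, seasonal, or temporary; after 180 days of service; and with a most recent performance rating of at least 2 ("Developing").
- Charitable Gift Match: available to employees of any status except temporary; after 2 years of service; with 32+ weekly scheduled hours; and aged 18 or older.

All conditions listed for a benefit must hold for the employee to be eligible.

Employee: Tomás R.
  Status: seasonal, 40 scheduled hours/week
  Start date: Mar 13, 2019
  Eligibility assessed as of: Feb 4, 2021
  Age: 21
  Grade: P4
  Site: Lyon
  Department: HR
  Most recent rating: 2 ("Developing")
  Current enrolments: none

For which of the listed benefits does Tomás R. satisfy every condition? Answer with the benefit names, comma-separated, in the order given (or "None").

Tuition Reimbursement

Service from Mar 13, 2019 to Feb 4, 2021: 694 days.
Long-Term Disability — status seasonal ✗ (requires full-time) → not eligible.
AD&D Coverage — service 694 days ≥ 6 weeks (≈42 days) ✓; rating 2 < 4 ✗ → not eligible.
Equity Grant Program — status seasonal ✓; service 694 days ≥ 30 days ✓; age 21 ≥ 21 ✓; not enrolled in Long-Term Disability ✗ → not eligible.
Paid Parental Leave — status seasonal ✗ (requires temporary) → not eligible.
Paid Family Leave — status seasonal ✗ (requires full-time, part-time, or temporary) → not eligible.
Tuition Reimbursement — status seasonal ✓; service 694 days ≥ 180 days ✓; rating 2 ≥ 2 ✓ → eligible.
Charitable Gift Match — status seasonal ✓ (not excluded); service 694 days < 2 years (≈730 days) ✗ → not eligible.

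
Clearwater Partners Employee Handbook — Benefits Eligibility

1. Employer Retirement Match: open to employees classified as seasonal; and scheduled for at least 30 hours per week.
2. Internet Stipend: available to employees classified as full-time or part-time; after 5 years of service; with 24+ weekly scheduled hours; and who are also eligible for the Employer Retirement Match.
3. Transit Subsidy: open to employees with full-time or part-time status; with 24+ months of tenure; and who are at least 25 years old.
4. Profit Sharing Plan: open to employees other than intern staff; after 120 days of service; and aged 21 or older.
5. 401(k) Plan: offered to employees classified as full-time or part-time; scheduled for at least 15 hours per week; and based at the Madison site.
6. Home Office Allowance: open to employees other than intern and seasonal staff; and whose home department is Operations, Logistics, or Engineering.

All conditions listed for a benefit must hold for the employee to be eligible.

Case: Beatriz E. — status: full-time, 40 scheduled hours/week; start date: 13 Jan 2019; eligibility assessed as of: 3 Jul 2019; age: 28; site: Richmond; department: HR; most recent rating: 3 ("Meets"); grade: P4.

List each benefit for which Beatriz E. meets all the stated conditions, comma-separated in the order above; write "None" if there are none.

Service from 13 Jan 2019 to 3 Jul 2019: 171 days.
Employer Retirement Match — status full-time ✗ (requires seasonal) → not eligible.
Internet Stipend — status full-time ✓; service 171 days < 5 years (≈1825 days) ✗ → not eligible.
Transit Subsidy — status full-time ✓; service 171 days < 24 months (≈720 days) ✗ → not eligible.
Profit Sharing Plan — status full-time ✓ (not excluded); service 171 days ≥ 120 days ✓; age 28 ≥ 21 ✓ → eligible.
401(k) Plan — status full-time ✓; 40 hrs/wk ≥ 15 ✓; site Richmond ✗ (not Madison) → not eligible.
Home Office Allowance — status full-time ✓ (not excluded); dept HR ✗ → not eligible.

Profit Sharing Plan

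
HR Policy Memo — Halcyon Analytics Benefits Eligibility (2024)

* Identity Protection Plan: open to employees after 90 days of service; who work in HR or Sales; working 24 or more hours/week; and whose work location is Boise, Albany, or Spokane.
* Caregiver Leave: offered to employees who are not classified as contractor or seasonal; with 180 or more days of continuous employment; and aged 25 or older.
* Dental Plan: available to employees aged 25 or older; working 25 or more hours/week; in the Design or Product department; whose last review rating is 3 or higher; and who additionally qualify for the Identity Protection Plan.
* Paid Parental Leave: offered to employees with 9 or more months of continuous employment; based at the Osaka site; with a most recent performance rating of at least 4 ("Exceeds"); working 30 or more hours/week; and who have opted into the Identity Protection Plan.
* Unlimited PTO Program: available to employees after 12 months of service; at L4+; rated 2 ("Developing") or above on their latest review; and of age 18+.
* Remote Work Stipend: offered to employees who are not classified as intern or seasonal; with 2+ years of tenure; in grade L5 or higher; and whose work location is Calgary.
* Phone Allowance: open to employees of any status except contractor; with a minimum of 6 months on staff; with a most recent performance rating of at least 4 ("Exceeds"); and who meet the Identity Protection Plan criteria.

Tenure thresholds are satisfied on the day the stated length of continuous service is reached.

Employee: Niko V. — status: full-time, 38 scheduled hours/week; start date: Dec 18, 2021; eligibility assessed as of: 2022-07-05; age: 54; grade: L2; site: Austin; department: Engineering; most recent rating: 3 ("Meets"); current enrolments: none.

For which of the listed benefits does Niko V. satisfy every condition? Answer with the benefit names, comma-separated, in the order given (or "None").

Caregiver Leave

Service from Dec 18, 2021 to 2022-07-05: 199 days.
Identity Protection Plan — service 199 days ≥ 90 days ✓; dept Engineering ✗ → not eligible.
Caregiver Leave — status full-time ✓ (not excluded); service 199 days ≥ 180 days ✓; age 54 ≥ 25 ✓ → eligible.
Dental Plan — age 54 ≥ 25 ✓; 38 hrs/wk ≥ 25 ✓; dept Engineering ✗ → not eligible.
Paid Parental Leave — service 199 days < 9 months (≈270 days) ✗ → not eligible.
Unlimited PTO Program — service 199 days < 12 months (≈360 days) ✗ → not eligible.
Remote Work Stipend — status full-time ✓ (not excluded); service 199 days < 2 years (≈730 days) ✗ → not eligible.
Phone Allowance — status full-time ✓ (not excluded); service 199 days ≥ 6 months (≈180 days) ✓; rating 3 < 4 ✗ → not eligible.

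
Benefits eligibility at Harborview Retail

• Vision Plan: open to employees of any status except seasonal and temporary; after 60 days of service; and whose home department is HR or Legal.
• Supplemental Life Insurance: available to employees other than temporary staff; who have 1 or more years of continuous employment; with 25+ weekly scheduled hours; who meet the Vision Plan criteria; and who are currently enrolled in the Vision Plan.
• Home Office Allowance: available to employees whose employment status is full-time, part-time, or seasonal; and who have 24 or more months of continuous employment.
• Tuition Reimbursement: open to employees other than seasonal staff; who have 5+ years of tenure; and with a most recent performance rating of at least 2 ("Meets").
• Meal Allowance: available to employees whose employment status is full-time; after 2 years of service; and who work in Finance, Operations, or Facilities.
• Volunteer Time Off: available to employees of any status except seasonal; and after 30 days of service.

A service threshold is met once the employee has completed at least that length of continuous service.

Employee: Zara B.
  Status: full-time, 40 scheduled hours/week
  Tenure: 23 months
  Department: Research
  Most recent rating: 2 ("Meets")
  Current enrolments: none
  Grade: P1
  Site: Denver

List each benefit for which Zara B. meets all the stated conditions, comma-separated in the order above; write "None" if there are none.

Vision Plan — status full-time ✓ (not excluded); service 23 months ≥ 60 days ✓; dept Research ✗ → not eligible.
Supplemental Life Insurance — status full-time ✓ (not excluded); service 23 months ≥ 1 year (≈365 days) ✓; 40 hrs/wk ≥ 25 ✓; not eligible for Vision Plan ✗ → not eligible.
Home Office Allowance — status full-time ✓; service 23 months < 24 months ✗ → not eligible.
Tuition Reimbursement — status full-time ✓ (not excluded); service 23 months < 5 years (≈1825 days) ✗ → not eligible.
Meal Allowance — status full-time ✓; service 23 months < 2 years (≈730 days) ✗ → not eligible.
Volunteer Time Off — status full-time ✓ (not excluded); service 23 months ≥ 30 days ✓ → eligible.

Volunteer Time Off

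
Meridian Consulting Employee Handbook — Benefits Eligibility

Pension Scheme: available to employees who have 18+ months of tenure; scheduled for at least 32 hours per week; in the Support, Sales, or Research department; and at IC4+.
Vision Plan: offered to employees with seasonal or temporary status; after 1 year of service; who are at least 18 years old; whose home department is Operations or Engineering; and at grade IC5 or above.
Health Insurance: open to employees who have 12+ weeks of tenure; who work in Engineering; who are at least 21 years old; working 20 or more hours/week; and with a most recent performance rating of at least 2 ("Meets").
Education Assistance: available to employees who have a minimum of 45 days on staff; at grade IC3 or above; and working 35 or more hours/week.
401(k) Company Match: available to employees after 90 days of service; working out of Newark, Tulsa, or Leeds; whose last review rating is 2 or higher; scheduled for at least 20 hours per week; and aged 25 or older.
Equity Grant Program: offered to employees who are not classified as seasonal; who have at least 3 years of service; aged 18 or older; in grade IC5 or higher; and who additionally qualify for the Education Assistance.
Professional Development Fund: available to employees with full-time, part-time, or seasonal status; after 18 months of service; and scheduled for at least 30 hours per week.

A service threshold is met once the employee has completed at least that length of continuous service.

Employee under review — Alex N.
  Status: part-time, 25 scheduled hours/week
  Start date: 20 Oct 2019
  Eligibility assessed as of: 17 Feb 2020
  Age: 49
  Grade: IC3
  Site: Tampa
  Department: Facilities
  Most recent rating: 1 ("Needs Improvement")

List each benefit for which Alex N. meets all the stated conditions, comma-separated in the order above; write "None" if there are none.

None

Service from 20 Oct 2019 to 17 Feb 2020: 120 days.
Pension Scheme — service 120 days < 18 months (≈540 days) ✗ → not eligible.
Vision Plan — status part-time ✗ (requires seasonal or temporary) → not eligible.
Health Insurance — service 120 days ≥ 12 weeks (≈84 days) ✓; dept Facilities ✗ → not eligible.
Education Assistance — service 120 days ≥ 45 days ✓; grade IC3 ≥ IC3 ✓; 25 hrs/wk < 35 ✗ → not eligible.
401(k) Company Match — service 120 days ≥ 90 days ✓; site Tampa ✗ (not Newark, Tulsa, or Leeds) → not eligible.
Equity Grant Program — status part-time ✓ (not excluded); service 120 days < 3 years (≈1095 days) ✗ → not eligible.
Professional Development Fund — status part-time ✓; service 120 days < 18 months (≈540 days) ✗ → not eligible.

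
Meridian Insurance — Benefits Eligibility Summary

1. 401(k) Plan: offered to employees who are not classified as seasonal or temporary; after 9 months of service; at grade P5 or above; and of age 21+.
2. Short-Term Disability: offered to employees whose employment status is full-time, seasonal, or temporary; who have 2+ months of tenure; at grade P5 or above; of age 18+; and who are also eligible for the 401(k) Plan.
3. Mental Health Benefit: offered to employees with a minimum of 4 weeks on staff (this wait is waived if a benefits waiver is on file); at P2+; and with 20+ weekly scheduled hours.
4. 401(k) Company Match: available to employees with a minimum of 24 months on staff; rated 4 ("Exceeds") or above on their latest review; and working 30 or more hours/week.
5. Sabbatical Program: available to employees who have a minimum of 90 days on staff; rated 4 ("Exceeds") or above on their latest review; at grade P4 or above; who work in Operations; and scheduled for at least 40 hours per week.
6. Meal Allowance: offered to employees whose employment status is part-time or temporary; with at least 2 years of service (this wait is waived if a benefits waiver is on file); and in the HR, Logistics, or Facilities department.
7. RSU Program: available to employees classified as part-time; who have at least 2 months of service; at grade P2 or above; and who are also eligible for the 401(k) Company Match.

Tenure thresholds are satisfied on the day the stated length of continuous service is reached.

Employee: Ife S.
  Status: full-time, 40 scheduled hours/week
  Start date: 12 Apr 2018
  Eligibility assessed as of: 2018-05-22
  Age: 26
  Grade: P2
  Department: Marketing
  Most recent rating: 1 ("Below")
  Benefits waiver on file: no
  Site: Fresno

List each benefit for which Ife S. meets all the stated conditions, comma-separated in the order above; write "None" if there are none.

Service from 12 Apr 2018 to 2018-05-22: 40 days.
401(k) Plan — status full-time ✓ (not excluded); service 40 days < 9 months (≈270 days) ✗ → not eligible.
Short-Term Disability — status full-time ✓; service 40 days < 2 months (≈60 days) ✗ → not eligible.
Mental Health Benefit — no waiver, service 40 days ≥ 4 weeks (≈28 days) ✓; grade P2 ≥ P2 ✓; 40 hrs/wk ≥ 20 ✓ → eligible.
401(k) Company Match — service 40 days < 24 months (≈720 days) ✗ → not eligible.
Sabbatical Program — service 40 days < 90 days ✗ → not eligible.
Meal Allowance — status full-time ✗ (requires part-time or temporary) → not eligible.
RSU Program — status full-time ✗ (requires part-time) → not eligible.

Mental Health Benefit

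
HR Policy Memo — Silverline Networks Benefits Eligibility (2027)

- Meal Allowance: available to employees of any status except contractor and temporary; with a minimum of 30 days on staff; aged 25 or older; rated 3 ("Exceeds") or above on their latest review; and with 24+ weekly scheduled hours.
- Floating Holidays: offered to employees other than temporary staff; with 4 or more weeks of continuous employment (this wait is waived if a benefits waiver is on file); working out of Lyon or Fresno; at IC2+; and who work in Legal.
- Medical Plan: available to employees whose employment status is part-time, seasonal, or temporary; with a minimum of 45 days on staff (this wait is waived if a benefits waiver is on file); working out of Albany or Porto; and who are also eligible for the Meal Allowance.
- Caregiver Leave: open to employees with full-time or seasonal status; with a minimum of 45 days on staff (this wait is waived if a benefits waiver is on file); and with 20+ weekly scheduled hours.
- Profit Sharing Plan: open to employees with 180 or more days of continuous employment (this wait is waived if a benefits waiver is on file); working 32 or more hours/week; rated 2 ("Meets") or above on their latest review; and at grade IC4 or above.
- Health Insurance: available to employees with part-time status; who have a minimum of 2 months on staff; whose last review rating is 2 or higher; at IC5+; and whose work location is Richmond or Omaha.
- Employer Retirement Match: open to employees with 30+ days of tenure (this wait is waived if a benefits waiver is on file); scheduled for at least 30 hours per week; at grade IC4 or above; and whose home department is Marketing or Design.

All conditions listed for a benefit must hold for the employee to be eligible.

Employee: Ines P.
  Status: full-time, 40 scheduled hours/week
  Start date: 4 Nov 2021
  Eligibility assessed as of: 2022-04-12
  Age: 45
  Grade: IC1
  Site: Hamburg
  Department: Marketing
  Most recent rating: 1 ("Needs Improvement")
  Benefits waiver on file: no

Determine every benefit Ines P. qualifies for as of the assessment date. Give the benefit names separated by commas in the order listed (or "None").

Caregiver Leave

Service from 4 Nov 2021 to 2022-04-12: 159 days.
Meal Allowance — status full-time ✓ (not excluded); service 159 days ≥ 30 days ✓; age 45 ≥ 25 ✓; rating 1 < 3 ✗ → not eligible.
Floating Holidays — status full-time ✓ (not excluded); no waiver, service 159 days ≥ 4 weeks (≈28 days) ✓; site Hamburg ✗ (not Lyon or Fresno) → not eligible.
Medical Plan — status full-time ✗ (requires part-time, seasonal, or temporary) → not eligible.
Caregiver Leave — status full-time ✓; no waiver, service 159 days ≥ 45 days ✓; 40 hrs/wk ≥ 20 ✓ → eligible.
Profit Sharing Plan — no waiver, service 159 days < 180 days ✗ → not eligible.
Health Insurance — status full-time ✗ (requires part-time) → not eligible.
Employer Retirement Match — no waiver, service 159 days ≥ 30 days ✓; 40 hrs/wk ≥ 30 ✓; grade IC1 < IC4 ✗ → not eligible.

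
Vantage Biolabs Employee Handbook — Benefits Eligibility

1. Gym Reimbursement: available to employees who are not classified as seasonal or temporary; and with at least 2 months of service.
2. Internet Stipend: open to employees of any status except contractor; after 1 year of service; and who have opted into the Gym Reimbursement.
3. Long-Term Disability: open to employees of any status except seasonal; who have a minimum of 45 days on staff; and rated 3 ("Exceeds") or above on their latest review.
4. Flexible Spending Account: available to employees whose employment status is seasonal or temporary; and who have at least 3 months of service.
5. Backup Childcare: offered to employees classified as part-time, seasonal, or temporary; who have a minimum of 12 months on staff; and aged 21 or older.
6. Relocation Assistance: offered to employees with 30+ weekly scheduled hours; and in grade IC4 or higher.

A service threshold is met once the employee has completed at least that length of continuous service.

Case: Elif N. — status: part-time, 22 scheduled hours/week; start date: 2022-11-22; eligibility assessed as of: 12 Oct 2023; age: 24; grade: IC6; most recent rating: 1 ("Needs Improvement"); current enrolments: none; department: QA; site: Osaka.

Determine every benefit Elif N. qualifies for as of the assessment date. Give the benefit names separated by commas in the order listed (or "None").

Gym Reimbursement

Service from 2022-11-22 to 12 Oct 2023: 324 days.
Gym Reimbursement — status part-time ✓ (not excluded); service 324 days ≥ 2 months (≈60 days) ✓ → eligible.
Internet Stipend — status part-time ✓ (not excluded); service 324 days < 1 year (≈365 days) ✗ → not eligible.
Long-Term Disability — status part-time ✓ (not excluded); service 324 days ≥ 45 days ✓; rating 1 < 3 ✗ → not eligible.
Flexible Spending Account — status part-time ✗ (requires seasonal or temporary) → not eligible.
Backup Childcare — status part-time ✓; service 324 days < 12 months (≈360 days) ✗ → not eligible.
Relocation Assistance — 22 hrs/wk < 30 ✗ → not eligible.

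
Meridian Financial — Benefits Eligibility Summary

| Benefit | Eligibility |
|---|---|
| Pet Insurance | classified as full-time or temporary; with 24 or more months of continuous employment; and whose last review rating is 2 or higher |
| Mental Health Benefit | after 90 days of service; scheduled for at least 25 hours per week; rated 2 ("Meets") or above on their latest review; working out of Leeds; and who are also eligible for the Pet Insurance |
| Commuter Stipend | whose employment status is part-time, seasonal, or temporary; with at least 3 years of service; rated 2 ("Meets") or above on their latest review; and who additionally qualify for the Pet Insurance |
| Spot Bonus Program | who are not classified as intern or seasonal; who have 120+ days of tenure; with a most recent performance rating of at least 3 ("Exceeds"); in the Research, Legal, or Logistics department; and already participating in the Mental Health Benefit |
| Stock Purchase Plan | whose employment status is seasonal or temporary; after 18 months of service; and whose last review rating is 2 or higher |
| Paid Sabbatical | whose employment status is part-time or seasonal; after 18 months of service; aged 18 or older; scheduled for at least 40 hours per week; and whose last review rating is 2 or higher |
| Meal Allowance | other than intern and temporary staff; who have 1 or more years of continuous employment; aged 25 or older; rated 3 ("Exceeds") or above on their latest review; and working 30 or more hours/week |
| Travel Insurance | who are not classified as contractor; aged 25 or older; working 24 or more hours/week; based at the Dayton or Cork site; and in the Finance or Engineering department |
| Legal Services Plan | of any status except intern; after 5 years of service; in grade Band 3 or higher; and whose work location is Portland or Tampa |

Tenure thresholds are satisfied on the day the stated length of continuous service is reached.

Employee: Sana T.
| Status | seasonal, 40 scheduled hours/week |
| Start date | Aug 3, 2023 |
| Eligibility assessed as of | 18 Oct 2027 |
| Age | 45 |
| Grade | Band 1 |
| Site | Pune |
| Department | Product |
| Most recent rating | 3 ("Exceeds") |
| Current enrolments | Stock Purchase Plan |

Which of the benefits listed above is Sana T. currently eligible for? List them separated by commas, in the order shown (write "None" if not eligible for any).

Stock Purchase Plan, Paid Sabbatical, Meal Allowance

Service from Aug 3, 2023 to 18 Oct 2027: 1537 days.
Pet Insurance — status seasonal ✗ (requires full-time or temporary) → not eligible.
Mental Health Benefit — service 1537 days ≥ 90 days ✓; 40 hrs/wk ≥ 25 ✓; rating 3 ≥ 2 ✓; site Pune ✗ (not Leeds) → not eligible.
Commuter Stipend — status seasonal ✓; service 1537 days ≥ 3 years (≈1095 days) ✓; rating 3 ≥ 2 ✓; not eligible for Pet Insurance ✗ → not eligible.
Spot Bonus Program — status seasonal ✗ (excluded) → not eligible.
Stock Purchase Plan — status seasonal ✓; service 1537 days ≥ 18 months (≈540 days) ✓; rating 3 ≥ 2 ✓ → eligible.
Paid Sabbatical — status seasonal ✓; service 1537 days ≥ 18 months (≈540 days) ✓; age 45 ≥ 18 ✓; 40 hrs/wk ≥ 40 ✓; rating 3 ≥ 2 ✓ → eligible.
Meal Allowance — status seasonal ✓ (not excluded); service 1537 days ≥ 1 year (≈365 days) ✓; age 45 ≥ 25 ✓; rating 3 ≥ 3 ✓; 40 hrs/wk ≥ 30 ✓ → eligible.
Travel Insurance — status seasonal ✓ (not excluded); age 45 ≥ 25 ✓; 40 hrs/wk ≥ 24 ✓; site Pune ✗ (not Dayton or Cork) → not eligible.
Legal Services Plan — status seasonal ✓ (not excluded); service 1537 days < 5 years (≈1825 days) ✗ → not eligible.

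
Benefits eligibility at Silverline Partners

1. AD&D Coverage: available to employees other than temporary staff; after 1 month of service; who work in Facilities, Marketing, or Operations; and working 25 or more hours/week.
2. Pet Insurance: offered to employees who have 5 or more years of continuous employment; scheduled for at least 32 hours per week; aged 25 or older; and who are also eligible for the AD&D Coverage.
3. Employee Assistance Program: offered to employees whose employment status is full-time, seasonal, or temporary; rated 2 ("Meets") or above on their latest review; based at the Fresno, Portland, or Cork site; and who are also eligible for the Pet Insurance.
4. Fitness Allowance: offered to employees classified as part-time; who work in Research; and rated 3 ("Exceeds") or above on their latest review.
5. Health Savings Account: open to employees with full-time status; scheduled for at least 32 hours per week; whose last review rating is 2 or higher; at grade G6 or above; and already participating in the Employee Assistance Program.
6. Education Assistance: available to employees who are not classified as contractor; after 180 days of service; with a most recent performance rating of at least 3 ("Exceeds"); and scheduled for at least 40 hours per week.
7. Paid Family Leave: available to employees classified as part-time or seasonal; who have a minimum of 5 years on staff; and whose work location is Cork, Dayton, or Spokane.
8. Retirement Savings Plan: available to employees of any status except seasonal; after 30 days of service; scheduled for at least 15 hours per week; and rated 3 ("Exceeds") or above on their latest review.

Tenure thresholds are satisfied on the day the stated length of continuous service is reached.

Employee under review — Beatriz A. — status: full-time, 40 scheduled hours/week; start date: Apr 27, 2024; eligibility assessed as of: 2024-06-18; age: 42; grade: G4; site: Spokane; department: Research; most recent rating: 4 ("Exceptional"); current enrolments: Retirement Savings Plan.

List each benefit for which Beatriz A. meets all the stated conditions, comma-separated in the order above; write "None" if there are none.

Retirement Savings Plan

Service from Apr 27, 2024 to 2024-06-18: 52 days.
AD&D Coverage — status full-time ✓ (not excluded); service 52 days ≥ 1 month (≈30 days) ✓; dept Research ✗ → not eligible.
Pet Insurance — service 52 days < 5 years (≈1825 days) ✗ → not eligible.
Employee Assistance Program — status full-time ✓; rating 4 ≥ 2 ✓; site Spokane ✗ (not Fresno, Portland, or Cork) → not eligible.
Fitness Allowance — status full-time ✗ (requires part-time) → not eligible.
Health Savings Account — status full-time ✓; 40 hrs/wk ≥ 32 ✓; rating 4 ≥ 2 ✓; grade G4 < G6 ✗ → not eligible.
Education Assistance — status full-time ✓ (not excluded); service 52 days < 180 days ✗ → not eligible.
Paid Family Leave — status full-time ✗ (requires part-time or seasonal) → not eligible.
Retirement Savings Plan — status full-time ✓ (not excluded); service 52 days ≥ 30 days ✓; 40 hrs/wk ≥ 15 ✓; rating 4 ≥ 3 ✓ → eligible.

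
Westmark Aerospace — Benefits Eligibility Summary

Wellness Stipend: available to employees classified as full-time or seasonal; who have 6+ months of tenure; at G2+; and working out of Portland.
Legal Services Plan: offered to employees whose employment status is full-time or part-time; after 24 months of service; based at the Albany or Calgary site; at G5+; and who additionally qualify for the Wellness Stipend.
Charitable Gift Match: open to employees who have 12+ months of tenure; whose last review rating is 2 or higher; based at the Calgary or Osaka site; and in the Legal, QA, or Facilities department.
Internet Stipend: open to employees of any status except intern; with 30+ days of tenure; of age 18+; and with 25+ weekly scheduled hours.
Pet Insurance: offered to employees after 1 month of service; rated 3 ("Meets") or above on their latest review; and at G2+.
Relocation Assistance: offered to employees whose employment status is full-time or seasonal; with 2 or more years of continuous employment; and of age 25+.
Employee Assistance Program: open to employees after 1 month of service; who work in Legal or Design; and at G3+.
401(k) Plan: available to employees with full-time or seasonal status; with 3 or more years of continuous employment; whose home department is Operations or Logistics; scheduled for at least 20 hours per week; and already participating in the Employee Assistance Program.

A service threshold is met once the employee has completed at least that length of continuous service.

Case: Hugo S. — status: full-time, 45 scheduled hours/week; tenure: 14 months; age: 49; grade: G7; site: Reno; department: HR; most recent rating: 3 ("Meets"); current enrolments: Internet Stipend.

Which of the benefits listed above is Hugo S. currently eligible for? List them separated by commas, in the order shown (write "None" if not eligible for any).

Internet Stipend, Pet Insurance

Wellness Stipend — status full-time ✓; service 14 months ≥ 6 months ✓; grade G7 ≥ G2 ✓; site Reno ✗ (not Portland) → not eligible.
Legal Services Plan — status full-time ✓; service 14 months < 24 months ✗ → not eligible.
Charitable Gift Match — service 14 months ≥ 12 months ✓; rating 3 ≥ 2 ✓; site Reno ✗ (not Calgary or Osaka) → not eligible.
Internet Stipend — status full-time ✓ (not excluded); service 14 months ≥ 30 days ✓; age 49 ≥ 18 ✓; 45 hrs/wk ≥ 25 ✓ → eligible.
Pet Insurance — service 14 months ≥ 1 month ✓; rating 3 ≥ 3 ✓; grade G7 ≥ G2 ✓ → eligible.
Relocation Assistance — status full-time ✓; service 14 months < 2 years (≈730 days) ✗ → not eligible.
Employee Assistance Program — service 14 months ≥ 1 month ✓; dept HR ✗ → not eligible.
401(k) Plan — status full-time ✓; service 14 months < 3 years (≈1095 days) ✗ → not eligible.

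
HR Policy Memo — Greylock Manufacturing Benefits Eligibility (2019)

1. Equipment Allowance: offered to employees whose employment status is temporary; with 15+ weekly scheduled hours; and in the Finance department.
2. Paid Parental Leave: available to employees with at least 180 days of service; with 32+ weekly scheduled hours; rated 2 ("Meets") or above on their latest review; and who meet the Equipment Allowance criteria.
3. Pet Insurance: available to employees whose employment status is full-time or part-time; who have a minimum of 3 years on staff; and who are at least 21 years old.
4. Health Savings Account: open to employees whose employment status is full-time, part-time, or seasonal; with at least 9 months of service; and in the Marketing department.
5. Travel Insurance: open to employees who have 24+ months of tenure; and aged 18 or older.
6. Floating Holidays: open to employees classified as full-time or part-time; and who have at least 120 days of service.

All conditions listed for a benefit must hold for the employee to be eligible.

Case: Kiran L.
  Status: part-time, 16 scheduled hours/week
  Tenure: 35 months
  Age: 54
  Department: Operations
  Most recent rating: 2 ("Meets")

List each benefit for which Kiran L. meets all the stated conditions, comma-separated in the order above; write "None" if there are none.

Travel Insurance, Floating Holidays

Equipment Allowance — status part-time ✗ (requires temporary) → not eligible.
Paid Parental Leave — service 35 months ≥ 180 days ✓; 16 hrs/wk < 32 ✗ → not eligible.
Pet Insurance — status part-time ✓; service 35 months < 3 years (≈1095 days) ✗ → not eligible.
Health Savings Account — status part-time ✓; service 35 months ≥ 9 months ✓; dept Operations ✗ → not eligible.
Travel Insurance — service 35 months ≥ 24 months ✓; age 54 ≥ 18 ✓ → eligible.
Floating Holidays — status part-time ✓; service 35 months ≥ 120 days ✓ → eligible.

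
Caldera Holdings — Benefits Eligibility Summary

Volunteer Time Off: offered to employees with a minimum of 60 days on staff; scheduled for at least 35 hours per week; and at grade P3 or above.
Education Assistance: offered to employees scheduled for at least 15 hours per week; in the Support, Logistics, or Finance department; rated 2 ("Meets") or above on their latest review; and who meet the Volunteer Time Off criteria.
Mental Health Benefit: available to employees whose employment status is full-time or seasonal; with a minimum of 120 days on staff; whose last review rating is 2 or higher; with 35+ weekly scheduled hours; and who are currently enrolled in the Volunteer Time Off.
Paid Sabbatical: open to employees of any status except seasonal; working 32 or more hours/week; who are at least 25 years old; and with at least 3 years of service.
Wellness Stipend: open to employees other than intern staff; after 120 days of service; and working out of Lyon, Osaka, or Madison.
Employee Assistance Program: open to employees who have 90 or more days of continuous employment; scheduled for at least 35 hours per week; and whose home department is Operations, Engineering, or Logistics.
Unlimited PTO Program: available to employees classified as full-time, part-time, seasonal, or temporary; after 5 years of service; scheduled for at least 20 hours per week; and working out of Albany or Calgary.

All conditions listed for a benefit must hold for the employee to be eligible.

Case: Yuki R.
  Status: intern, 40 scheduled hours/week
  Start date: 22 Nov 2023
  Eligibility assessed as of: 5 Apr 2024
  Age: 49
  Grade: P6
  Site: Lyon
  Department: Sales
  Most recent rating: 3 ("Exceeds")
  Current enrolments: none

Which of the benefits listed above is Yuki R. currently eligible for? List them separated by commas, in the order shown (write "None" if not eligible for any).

Volunteer Time Off

Service from 22 Nov 2023 to 5 Apr 2024: 135 days.
Volunteer Time Off — service 135 days ≥ 60 days ✓; 40 hrs/wk ≥ 35 ✓; grade P6 ≥ P3 ✓ → eligible.
Education Assistance — 40 hrs/wk ≥ 15 ✓; dept Sales ✗ → not eligible.
Mental Health Benefit — status intern ✗ (requires full-time or seasonal) → not eligible.
Paid Sabbatical — status intern ✓ (not excluded); 40 hrs/wk ≥ 32 ✓; age 49 ≥ 25 ✓; service 135 days < 3 years (≈1095 days) ✗ → not eligible.
Wellness Stipend — status intern ✗ (excluded) → not eligible.
Employee Assistance Program — service 135 days ≥ 90 days ✓; 40 hrs/wk ≥ 35 ✓; dept Sales ✗ → not eligible.
Unlimited PTO Program — status intern ✗ (requires full-time, part-time, seasonal, or temporary) → not eligible.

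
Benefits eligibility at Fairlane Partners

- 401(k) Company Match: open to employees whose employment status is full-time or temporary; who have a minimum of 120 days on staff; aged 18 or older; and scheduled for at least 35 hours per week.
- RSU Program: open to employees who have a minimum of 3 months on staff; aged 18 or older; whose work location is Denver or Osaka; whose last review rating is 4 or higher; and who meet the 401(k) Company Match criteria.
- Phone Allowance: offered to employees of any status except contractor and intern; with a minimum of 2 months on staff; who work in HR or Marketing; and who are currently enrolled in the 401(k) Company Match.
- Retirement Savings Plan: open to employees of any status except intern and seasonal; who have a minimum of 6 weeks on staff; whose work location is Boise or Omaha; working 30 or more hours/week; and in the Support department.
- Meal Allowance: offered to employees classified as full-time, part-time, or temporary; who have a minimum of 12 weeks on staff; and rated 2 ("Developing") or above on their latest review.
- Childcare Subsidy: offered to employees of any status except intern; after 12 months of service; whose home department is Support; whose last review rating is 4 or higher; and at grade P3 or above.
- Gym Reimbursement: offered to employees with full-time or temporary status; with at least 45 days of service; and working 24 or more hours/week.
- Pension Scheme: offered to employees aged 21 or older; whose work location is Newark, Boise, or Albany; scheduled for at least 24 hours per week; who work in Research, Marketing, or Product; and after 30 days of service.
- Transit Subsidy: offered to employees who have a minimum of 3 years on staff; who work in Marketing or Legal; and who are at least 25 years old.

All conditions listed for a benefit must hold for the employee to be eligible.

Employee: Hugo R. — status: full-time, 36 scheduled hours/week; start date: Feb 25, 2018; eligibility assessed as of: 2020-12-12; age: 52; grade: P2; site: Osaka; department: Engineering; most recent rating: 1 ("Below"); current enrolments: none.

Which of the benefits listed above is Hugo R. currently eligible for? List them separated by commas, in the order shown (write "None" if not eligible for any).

401(k) Company Match, Gym Reimbursement

Service from Feb 25, 2018 to 2020-12-12: 1021 days.
401(k) Company Match — status full-time ✓; service 1021 days ≥ 120 days ✓; age 52 ≥ 18 ✓; 36 hrs/wk ≥ 35 ✓ → eligible.
RSU Program — service 1021 days ≥ 3 months (≈90 days) ✓; age 52 ≥ 18 ✓; site Osaka ✓; rating 1 < 4 ✗ → not eligible.
Phone Allowance — status full-time ✓ (not excluded); service 1021 days ≥ 2 months (≈60 days) ✓; dept Engineering ✗ → not eligible.
Retirement Savings Plan — status full-time ✓ (not excluded); service 1021 days ≥ 6 weeks (≈42 days) ✓; site Osaka ✗ (not Boise or Omaha) → not eligible.
Meal Allowance — status full-time ✓; service 1021 days ≥ 12 weeks (≈84 days) ✓; rating 1 < 2 ✗ → not eligible.
Childcare Subsidy — status full-time ✓ (not excluded); service 1021 days ≥ 12 months (≈360 days) ✓; dept Engineering ✗ → not eligible.
Gym Reimbursement — status full-time ✓; service 1021 days ≥ 45 days ✓; 36 hrs/wk ≥ 24 ✓ → eligible.
Pension Scheme — age 52 ≥ 21 ✓; site Osaka ✗ (not Newark, Boise, or Albany) → not eligible.
Transit Subsidy — service 1021 days < 3 years (≈1095 days) ✗ → not eligible.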